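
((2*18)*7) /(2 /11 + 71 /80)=221760 /941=235.66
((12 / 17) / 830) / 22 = 3 / 77605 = 0.00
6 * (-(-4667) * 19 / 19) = 28002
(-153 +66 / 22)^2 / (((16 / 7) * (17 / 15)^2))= 8859375 / 1156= 7663.82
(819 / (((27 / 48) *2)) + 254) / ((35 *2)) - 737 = -25304 / 35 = -722.97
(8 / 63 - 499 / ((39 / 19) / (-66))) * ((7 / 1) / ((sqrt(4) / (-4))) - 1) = -65703850 / 273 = -240673.44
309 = 309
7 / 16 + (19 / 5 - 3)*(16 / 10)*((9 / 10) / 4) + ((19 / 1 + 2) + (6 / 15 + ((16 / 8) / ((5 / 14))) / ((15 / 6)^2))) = 46043 / 2000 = 23.02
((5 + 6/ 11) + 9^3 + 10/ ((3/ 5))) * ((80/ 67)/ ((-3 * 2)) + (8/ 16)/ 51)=-142.13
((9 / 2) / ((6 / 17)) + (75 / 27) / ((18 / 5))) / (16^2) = 0.05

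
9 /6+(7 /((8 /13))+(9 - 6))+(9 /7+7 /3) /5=13943 /840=16.60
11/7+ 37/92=1271/644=1.97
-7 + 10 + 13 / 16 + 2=93 / 16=5.81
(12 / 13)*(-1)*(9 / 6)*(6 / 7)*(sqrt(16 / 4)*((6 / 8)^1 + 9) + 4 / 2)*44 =-102168 / 91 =-1122.73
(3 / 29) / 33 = 1 / 319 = 0.00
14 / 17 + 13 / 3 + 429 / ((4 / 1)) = 112.41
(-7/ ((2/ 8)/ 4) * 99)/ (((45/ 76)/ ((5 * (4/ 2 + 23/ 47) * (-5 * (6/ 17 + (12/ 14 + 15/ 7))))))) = 3122159040/ 799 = 3907583.28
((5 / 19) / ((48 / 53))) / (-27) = -265 / 24624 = -0.01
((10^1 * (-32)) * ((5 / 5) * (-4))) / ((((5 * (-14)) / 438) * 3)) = -18688 / 7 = -2669.71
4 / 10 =2 / 5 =0.40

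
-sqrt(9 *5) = -3 *sqrt(5) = -6.71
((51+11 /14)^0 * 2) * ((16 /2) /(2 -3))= -16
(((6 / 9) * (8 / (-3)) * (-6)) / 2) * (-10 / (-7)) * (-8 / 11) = -1280 / 231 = -5.54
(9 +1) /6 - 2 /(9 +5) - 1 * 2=-10 /21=-0.48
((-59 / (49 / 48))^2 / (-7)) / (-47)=8020224 / 789929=10.15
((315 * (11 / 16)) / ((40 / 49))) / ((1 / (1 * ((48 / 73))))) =101871 / 584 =174.44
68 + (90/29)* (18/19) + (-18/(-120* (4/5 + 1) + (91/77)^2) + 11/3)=3205980509/42923451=74.69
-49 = -49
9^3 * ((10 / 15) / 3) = 162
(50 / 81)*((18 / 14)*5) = 250 / 63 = 3.97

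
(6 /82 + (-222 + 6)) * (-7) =61971 /41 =1511.49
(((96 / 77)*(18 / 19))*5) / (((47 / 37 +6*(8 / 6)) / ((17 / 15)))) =362304 / 501809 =0.72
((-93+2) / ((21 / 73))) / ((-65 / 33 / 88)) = 14132.80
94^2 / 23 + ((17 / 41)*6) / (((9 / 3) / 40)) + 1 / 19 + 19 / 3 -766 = -18397322 / 53751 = -342.27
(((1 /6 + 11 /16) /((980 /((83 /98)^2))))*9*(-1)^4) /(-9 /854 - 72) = -17229389 /220497083520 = -0.00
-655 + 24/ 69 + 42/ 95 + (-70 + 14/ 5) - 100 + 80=-1619981/ 2185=-741.41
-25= -25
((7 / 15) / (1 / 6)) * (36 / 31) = 504 / 155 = 3.25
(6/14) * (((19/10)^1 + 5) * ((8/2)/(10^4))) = 0.00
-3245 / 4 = -811.25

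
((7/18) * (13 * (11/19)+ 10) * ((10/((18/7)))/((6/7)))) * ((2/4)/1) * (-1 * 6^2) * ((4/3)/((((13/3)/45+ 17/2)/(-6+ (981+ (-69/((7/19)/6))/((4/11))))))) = 8053255350/44099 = 182617.64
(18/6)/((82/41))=3/2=1.50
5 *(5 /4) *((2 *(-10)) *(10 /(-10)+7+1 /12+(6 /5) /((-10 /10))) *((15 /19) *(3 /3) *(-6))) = 109875 /38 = 2891.45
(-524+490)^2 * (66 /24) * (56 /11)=16184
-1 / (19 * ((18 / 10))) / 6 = -5 / 1026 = -0.00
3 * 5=15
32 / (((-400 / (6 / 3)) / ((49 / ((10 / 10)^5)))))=-196 / 25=-7.84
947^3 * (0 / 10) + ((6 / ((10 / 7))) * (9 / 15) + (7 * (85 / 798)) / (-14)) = 98423 / 39900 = 2.47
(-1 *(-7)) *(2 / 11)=14 / 11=1.27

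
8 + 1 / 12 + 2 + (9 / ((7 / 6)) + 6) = 1999 / 84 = 23.80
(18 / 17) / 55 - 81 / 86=-74187 / 80410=-0.92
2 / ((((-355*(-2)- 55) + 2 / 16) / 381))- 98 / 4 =-81539 / 3494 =-23.34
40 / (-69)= -40 / 69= -0.58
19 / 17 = 1.12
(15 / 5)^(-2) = 1 / 9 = 0.11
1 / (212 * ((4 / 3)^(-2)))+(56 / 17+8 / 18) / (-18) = -14546 / 72981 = -0.20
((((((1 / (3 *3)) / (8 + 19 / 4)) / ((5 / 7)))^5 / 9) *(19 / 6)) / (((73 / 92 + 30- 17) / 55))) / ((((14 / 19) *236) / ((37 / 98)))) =21195101312 / 25740729034578884739375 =0.00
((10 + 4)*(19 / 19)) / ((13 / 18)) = 252 / 13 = 19.38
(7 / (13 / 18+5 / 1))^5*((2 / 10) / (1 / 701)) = 22262336532576 / 57963703715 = 384.07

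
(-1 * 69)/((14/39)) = -2691/14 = -192.21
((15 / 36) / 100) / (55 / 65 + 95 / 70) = 91 / 48120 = 0.00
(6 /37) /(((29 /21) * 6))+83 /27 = 89626 /28971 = 3.09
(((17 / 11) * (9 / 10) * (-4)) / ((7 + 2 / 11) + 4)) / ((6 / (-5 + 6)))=-17 / 205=-0.08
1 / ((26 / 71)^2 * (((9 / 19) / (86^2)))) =177095371 / 1521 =116433.51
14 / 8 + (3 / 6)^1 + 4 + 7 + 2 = 61 / 4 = 15.25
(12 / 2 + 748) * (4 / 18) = 1508 / 9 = 167.56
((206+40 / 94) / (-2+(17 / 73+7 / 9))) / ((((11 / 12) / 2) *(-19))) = 6953688 / 290225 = 23.96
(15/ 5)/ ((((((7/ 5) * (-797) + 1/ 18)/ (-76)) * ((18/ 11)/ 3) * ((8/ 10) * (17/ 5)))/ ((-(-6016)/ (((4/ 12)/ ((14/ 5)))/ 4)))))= 47527603200/ 1707089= 27841.32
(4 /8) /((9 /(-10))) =-5 /9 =-0.56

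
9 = 9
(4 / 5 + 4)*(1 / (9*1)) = 8 / 15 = 0.53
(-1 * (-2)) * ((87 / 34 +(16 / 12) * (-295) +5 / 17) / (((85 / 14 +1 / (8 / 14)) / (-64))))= 71373568 / 11169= 6390.33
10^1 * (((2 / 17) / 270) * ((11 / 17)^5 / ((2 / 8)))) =1288408 / 651714363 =0.00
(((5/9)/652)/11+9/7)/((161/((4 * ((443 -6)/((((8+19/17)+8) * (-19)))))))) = -9876439/230097483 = -0.04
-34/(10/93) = -1581/5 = -316.20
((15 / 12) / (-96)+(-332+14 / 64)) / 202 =-127409 / 77568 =-1.64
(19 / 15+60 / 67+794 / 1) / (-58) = -800143 / 58290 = -13.73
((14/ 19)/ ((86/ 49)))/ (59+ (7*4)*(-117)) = -343/ 2628289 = -0.00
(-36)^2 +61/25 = 32461/25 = 1298.44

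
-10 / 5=-2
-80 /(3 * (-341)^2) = -80 /348843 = -0.00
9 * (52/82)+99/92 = 25587/3772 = 6.78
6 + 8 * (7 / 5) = 17.20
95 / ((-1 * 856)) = -95 / 856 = -0.11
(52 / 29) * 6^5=13943.17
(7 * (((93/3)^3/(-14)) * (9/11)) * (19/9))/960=-566029/21120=-26.80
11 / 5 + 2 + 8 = 61 / 5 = 12.20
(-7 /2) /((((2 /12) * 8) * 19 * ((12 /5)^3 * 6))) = -875 /525312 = -0.00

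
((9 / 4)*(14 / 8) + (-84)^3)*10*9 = -426744045 / 8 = -53343005.62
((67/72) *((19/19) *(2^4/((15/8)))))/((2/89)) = 47704/135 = 353.36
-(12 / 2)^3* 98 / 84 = -252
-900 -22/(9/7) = -8254/9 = -917.11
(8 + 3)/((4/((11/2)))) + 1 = 129/8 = 16.12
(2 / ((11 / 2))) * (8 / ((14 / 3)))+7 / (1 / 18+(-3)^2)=17526 / 12551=1.40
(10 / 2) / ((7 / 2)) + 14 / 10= 99 / 35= 2.83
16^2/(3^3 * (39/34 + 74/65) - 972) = -565760/2011743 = -0.28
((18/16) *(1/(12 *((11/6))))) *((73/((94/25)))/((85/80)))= 16425/17578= 0.93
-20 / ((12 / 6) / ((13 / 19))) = -130 / 19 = -6.84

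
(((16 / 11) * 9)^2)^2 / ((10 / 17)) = 3654844416 / 73205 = 49926.16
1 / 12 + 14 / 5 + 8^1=653 / 60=10.88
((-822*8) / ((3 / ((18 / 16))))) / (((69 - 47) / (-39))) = 48087 / 11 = 4371.55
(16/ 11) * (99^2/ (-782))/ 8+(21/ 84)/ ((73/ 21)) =-251961/ 114172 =-2.21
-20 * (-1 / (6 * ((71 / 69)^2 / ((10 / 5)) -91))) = -0.04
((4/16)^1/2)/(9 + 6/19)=0.01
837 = 837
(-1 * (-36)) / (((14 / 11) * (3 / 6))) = 396 / 7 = 56.57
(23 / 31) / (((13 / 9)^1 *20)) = 207 / 8060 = 0.03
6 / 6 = 1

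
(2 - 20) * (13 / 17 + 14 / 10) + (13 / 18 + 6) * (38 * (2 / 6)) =105991 / 2295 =46.18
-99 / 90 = -11 / 10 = -1.10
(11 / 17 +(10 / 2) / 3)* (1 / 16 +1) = 59 / 24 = 2.46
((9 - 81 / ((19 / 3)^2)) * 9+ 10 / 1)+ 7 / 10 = 265427 / 3610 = 73.53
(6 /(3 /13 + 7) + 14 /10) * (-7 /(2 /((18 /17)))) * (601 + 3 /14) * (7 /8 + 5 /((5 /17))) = -1419080949 /15980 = -88803.56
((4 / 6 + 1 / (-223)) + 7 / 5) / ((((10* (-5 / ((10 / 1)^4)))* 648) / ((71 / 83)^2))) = -173864090 / 373308021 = -0.47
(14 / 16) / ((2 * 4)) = 7 / 64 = 0.11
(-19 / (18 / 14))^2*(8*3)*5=707560 / 27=26205.93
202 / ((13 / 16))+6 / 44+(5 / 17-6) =1181689 / 4862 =243.05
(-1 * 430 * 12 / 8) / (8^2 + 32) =-215 / 32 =-6.72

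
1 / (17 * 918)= 0.00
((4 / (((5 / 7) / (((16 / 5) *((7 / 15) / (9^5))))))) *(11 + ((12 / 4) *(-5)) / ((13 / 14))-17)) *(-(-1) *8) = -802816 / 31984875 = -0.03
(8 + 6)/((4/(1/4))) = 7/8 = 0.88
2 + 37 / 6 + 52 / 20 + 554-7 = 16733 / 30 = 557.77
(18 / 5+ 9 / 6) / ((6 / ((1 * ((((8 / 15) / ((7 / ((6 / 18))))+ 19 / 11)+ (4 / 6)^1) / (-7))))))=-142511 / 485100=-0.29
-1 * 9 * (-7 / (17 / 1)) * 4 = 252 / 17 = 14.82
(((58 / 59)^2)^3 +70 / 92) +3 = 9048392176917 / 1940304547486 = 4.66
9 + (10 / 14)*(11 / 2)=181 / 14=12.93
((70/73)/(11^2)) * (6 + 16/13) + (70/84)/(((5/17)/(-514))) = -501668161/344487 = -1456.28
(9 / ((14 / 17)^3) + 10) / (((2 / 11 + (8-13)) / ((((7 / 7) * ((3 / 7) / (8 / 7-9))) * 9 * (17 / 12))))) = 3.77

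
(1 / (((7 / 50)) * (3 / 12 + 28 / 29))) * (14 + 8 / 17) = 475600 / 5593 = 85.03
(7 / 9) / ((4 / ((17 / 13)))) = 119 / 468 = 0.25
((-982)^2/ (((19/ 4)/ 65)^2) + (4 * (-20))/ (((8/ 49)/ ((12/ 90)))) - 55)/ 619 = 195564776879/ 670377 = 291723.58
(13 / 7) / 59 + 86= 35531 / 413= 86.03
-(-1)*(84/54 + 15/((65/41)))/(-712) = -1289/83304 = -0.02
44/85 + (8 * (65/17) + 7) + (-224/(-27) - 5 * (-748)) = 3786.40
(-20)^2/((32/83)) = 2075/2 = 1037.50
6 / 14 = 0.43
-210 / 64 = -105 / 32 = -3.28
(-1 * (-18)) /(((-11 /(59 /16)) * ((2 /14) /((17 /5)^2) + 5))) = -358071 /297440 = -1.20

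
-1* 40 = -40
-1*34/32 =-17/16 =-1.06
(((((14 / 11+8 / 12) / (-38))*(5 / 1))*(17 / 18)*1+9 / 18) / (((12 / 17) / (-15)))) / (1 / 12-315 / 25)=1242275 / 2825262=0.44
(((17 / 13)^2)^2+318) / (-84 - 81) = -9165919 / 4712565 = -1.94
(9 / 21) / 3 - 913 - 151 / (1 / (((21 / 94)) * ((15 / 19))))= -11745495 / 12502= -939.49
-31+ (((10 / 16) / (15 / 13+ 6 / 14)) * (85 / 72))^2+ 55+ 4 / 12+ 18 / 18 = 175781669737 / 6879707136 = 25.55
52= 52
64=64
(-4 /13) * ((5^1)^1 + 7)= -48 /13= -3.69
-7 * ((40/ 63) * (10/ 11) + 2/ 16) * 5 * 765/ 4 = -1654525/ 352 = -4700.36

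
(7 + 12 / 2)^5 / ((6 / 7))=2599051 / 6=433175.17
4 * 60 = 240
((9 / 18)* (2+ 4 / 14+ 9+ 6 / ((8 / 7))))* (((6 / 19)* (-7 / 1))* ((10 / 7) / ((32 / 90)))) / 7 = -312525 / 29792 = -10.49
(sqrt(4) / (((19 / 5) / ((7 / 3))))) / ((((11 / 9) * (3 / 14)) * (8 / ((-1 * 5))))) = -1225 / 418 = -2.93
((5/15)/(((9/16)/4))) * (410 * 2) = 52480/27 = 1943.70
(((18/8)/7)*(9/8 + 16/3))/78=155/5824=0.03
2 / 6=1 / 3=0.33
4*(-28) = -112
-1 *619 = -619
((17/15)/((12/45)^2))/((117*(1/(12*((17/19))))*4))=1445/3952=0.37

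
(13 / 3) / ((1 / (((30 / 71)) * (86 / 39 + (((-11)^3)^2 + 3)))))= 690910820 / 213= 3243712.77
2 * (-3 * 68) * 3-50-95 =-1369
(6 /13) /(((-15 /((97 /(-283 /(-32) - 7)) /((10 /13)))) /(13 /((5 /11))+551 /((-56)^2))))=-43766691 /722750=-60.56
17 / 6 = 2.83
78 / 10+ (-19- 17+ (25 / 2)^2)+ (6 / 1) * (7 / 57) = 48939 / 380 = 128.79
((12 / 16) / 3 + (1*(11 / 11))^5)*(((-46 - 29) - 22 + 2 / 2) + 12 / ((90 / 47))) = -673 / 6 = -112.17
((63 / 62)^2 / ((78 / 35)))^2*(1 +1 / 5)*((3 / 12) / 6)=428830605 / 39955212544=0.01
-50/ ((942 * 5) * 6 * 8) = -5/ 22608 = -0.00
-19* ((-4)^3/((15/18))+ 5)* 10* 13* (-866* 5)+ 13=-767908167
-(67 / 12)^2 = -4489 / 144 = -31.17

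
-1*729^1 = -729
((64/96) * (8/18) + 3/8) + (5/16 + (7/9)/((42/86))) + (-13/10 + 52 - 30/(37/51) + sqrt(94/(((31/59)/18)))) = 317683/26640 + 6 * sqrt(85963)/31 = 68.67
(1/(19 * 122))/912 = 1/2114016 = 0.00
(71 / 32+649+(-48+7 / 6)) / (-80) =-58021 / 7680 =-7.55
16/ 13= 1.23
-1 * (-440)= 440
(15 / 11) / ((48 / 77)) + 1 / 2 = 43 / 16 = 2.69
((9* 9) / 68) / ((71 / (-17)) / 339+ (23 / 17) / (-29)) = -796311 / 39424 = -20.20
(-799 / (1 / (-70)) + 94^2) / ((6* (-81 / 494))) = -15997202 / 243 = -65832.11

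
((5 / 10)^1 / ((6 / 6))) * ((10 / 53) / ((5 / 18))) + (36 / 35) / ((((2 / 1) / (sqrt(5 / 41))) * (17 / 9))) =162 * sqrt(205) / 24395 + 18 / 53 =0.43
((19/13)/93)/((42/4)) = 38/25389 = 0.00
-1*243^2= -59049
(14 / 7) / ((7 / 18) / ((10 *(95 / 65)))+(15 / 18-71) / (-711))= 15.96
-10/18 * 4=-20/9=-2.22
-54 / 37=-1.46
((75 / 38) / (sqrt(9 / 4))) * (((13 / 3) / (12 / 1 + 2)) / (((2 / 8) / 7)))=11.40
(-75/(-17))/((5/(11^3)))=19965/17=1174.41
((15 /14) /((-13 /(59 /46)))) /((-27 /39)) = 0.15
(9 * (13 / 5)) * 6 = 140.40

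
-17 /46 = -0.37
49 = 49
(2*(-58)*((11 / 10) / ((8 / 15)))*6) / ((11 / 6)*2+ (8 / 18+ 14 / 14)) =-25839 / 92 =-280.86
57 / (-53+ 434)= 19 / 127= 0.15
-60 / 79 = -0.76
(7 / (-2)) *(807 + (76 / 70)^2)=-990019 / 350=-2828.63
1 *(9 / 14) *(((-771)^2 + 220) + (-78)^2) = 5406705 / 14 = 386193.21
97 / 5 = 19.40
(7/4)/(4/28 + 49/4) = 49/347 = 0.14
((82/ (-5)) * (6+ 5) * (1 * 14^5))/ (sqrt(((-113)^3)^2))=-485117248/ 7214485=-67.24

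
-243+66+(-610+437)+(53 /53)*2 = -348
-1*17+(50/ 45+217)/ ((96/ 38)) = 29953/ 432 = 69.34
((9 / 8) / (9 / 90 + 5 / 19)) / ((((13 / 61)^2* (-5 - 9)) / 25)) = -26512125 / 217672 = -121.80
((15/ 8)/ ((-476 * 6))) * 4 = -5/ 1904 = -0.00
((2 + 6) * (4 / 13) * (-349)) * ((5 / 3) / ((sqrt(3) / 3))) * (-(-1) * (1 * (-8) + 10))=-111680 * sqrt(3) / 39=-4959.88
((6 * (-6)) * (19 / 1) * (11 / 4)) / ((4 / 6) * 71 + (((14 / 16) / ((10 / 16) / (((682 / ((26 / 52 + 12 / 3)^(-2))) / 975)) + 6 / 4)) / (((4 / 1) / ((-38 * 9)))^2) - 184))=-135115992 / 287743993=-0.47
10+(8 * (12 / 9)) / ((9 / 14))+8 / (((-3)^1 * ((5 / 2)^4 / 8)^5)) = 68471342016806254 / 2574920654296875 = 26.59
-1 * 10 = -10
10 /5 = 2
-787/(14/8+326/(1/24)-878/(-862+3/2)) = -5417708/53879487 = -0.10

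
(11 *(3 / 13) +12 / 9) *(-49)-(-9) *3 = -162.72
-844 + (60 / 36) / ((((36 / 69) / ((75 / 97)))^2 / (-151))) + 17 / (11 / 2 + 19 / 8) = -13226310959 / 9484272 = -1394.55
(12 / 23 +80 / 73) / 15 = 2716 / 25185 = 0.11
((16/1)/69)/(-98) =-0.00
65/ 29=2.24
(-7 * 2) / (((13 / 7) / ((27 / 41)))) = -2646 / 533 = -4.96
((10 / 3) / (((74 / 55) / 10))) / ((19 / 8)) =22000 / 2109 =10.43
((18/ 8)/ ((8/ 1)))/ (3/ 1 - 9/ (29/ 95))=-87/ 8192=-0.01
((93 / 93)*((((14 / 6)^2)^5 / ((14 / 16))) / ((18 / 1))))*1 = 161414428 / 531441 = 303.73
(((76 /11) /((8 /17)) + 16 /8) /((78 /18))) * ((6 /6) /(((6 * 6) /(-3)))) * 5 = -1835 /1144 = -1.60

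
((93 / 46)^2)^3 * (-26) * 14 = -58876106693859 / 2368574224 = -24857.19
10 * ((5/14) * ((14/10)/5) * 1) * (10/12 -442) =-2647/6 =-441.17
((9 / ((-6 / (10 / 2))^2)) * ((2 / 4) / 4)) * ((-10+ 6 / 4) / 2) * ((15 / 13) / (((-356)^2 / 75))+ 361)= -1198.64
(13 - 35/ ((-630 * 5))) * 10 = 1171/ 9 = 130.11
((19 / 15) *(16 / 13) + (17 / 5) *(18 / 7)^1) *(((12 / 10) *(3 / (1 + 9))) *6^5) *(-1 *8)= -2624306688 / 11375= -230708.28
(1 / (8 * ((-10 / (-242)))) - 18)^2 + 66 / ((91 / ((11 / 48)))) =32675091 / 145600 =224.42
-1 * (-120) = 120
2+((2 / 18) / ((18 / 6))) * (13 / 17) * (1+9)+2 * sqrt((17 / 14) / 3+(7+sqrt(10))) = 1048 / 459+sqrt(1764 * sqrt(10)+13062) / 21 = 8.78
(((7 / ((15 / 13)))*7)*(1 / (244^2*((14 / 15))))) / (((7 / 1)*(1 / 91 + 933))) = 1183 / 10109689088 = 0.00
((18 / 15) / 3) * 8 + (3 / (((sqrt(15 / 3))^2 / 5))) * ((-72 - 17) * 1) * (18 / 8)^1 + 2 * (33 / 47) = -560377 / 940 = -596.15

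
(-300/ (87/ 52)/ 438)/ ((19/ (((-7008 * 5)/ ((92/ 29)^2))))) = 754000/ 10051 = 75.02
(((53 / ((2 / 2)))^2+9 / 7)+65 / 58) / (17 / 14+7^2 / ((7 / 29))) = 380477 / 27637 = 13.77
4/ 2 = 2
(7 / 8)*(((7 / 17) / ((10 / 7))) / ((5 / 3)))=1029 / 6800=0.15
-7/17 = -0.41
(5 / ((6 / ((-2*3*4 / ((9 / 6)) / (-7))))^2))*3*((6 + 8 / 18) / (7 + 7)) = 9280 / 9261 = 1.00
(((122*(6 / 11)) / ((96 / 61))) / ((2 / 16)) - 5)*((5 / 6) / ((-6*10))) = -611 / 132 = -4.63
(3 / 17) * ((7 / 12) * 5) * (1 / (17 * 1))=35 / 1156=0.03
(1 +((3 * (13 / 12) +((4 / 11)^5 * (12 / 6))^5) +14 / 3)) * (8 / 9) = 23186270719715807645406808946 / 2925370604714860495129416777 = 7.93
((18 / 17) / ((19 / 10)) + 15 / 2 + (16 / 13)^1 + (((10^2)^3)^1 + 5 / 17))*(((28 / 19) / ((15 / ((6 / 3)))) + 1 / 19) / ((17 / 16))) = 1590036569176 / 6781385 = 234470.77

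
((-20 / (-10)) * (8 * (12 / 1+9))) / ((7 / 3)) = 144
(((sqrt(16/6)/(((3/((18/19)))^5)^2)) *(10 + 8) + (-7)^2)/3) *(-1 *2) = -98/3 - 483729408 *sqrt(6)/6131066257801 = -32.67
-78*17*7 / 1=-9282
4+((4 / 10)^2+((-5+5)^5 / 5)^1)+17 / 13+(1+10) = 5352 / 325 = 16.47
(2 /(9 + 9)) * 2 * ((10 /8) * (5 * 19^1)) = 475 /18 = 26.39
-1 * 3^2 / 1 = -9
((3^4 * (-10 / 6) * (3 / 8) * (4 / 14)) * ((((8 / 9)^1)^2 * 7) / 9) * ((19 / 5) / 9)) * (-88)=26752 / 81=330.27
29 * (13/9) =377/9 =41.89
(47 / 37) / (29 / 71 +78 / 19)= 63403 / 225293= 0.28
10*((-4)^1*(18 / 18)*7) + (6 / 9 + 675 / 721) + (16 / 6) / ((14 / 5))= -600113 / 2163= -277.44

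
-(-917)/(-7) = -131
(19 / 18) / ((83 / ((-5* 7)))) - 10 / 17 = -26245 / 25398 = -1.03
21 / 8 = 2.62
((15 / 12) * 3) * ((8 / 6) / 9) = 5 / 9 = 0.56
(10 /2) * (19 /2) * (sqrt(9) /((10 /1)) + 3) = 627 /4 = 156.75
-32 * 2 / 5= -64 / 5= -12.80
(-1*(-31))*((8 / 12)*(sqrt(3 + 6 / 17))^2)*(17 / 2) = 589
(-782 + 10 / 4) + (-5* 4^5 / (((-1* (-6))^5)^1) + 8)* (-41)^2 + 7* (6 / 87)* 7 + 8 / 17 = 2771075131 / 239598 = 11565.52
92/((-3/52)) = -4784/3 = -1594.67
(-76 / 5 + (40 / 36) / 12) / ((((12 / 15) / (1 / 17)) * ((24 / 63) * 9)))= -28553 / 88128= -0.32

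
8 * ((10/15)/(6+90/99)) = 44/57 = 0.77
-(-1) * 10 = 10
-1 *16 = -16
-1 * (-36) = 36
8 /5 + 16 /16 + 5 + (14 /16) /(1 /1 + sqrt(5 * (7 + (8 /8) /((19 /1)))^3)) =8911 * sqrt(12730) /48094644 + 3654952879 /480946440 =7.62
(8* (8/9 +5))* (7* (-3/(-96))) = 371/36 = 10.31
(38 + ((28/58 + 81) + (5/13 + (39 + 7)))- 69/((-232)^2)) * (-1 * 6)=-348175485/349856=-995.20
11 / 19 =0.58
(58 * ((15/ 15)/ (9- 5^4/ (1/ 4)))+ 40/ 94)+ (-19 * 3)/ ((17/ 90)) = -12761796/ 42347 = -301.36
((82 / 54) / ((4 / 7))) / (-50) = -287 / 5400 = -0.05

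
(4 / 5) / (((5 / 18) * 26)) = 36 / 325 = 0.11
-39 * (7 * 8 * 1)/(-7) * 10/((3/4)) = 4160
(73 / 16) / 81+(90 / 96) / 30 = 227 / 2592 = 0.09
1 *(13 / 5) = 13 / 5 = 2.60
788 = 788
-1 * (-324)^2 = -104976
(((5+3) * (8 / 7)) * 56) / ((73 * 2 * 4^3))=4 / 73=0.05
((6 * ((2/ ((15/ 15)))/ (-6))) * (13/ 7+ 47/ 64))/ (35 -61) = 1161/ 5824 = 0.20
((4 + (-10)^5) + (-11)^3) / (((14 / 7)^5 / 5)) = -15832.34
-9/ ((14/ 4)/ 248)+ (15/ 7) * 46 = -3774/ 7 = -539.14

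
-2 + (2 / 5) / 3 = -28 / 15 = -1.87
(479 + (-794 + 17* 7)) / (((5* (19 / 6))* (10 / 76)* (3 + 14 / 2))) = -1176 / 125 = -9.41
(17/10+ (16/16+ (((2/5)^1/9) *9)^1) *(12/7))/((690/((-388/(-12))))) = 0.19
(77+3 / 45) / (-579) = -1156 / 8685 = -0.13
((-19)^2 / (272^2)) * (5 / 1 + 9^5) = 10659247 / 36992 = 288.15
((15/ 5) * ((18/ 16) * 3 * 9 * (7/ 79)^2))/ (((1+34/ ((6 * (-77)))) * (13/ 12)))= 24754653/ 34724924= 0.71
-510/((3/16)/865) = -2352800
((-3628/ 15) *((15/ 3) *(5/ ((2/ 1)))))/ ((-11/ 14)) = 126980/ 33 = 3847.88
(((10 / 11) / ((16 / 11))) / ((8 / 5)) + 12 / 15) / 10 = 381 / 3200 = 0.12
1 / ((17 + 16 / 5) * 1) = 5 / 101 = 0.05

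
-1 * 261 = -261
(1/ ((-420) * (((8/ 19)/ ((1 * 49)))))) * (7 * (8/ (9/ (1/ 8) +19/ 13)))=-12103/ 57300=-0.21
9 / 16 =0.56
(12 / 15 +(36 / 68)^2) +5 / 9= 21274 / 13005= 1.64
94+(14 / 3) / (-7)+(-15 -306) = -683 / 3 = -227.67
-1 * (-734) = 734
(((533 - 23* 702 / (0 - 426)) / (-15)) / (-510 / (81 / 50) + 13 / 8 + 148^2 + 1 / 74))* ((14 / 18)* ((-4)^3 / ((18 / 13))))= 0.06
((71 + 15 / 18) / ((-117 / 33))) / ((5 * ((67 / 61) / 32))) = -4627216 / 39195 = -118.06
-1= -1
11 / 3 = 3.67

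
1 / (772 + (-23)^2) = 0.00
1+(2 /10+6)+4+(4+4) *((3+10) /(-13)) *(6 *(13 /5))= -568 /5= -113.60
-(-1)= 1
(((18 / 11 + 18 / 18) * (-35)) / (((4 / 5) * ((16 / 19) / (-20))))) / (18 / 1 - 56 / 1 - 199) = -11.56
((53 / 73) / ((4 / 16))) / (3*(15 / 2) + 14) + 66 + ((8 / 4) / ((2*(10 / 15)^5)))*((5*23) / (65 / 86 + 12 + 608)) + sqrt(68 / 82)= sqrt(1394) / 41 + 20479047133 / 303454576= 68.40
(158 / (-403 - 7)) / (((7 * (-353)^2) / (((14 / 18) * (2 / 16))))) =-79 / 1839228840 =-0.00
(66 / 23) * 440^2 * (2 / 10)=111109.57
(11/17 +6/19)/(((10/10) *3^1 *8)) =311/7752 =0.04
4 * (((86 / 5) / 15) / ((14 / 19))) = 3268 / 525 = 6.22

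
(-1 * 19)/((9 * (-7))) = 0.30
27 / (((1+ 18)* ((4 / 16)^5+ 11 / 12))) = 1.55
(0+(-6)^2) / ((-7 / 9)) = -324 / 7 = -46.29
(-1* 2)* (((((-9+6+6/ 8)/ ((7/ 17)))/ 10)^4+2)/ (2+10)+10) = -750428301281/ 36879360000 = -20.35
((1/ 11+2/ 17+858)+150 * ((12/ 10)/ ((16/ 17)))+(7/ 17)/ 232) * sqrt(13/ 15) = 45529787 * sqrt(195)/ 650760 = 976.99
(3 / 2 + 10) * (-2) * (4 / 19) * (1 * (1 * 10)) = -920 / 19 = -48.42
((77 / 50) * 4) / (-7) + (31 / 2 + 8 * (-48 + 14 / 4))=-17069 / 50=-341.38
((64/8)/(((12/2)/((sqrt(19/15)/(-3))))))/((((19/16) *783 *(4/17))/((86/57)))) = -23392 *sqrt(285)/114478515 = -0.00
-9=-9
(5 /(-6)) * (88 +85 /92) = -74.10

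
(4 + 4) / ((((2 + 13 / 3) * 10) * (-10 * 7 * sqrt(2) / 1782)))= -5346 * sqrt(2) / 3325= -2.27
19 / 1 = 19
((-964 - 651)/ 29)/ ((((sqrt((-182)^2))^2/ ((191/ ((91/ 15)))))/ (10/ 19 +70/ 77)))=-18264375/ 240389149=-0.08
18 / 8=9 / 4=2.25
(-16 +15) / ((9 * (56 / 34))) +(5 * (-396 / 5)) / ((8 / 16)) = -199601 / 252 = -792.07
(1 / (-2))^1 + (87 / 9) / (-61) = -241 / 366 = -0.66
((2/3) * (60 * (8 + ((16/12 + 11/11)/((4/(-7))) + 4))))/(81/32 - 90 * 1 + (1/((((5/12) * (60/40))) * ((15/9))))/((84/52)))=-5320000/1459491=-3.65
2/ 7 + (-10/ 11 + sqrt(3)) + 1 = 29/ 77 + sqrt(3) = 2.11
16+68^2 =4640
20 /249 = 0.08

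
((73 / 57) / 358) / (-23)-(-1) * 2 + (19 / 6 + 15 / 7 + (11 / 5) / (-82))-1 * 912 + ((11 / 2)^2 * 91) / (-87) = -36576964558189 / 39063001740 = -936.36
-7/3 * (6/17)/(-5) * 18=252/85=2.96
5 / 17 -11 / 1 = -182 / 17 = -10.71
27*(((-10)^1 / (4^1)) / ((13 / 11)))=-1485 / 26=-57.12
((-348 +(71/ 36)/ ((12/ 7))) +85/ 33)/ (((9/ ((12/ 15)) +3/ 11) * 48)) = -1635989/ 2628288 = -0.62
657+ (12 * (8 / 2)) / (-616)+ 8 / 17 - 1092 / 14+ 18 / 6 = 762352 / 1309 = 582.39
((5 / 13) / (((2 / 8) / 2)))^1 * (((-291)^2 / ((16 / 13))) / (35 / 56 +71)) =564540 / 191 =2955.71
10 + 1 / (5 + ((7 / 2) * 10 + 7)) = 471 / 47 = 10.02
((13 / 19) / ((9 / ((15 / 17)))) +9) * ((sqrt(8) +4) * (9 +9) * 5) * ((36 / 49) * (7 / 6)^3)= 615020 * sqrt(2) / 323 +1230040 / 323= 6500.96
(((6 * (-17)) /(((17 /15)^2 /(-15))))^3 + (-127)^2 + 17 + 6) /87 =2767948326592 /142477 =19427334.42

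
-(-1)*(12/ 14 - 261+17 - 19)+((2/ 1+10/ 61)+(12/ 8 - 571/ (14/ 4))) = -360065/ 854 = -421.62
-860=-860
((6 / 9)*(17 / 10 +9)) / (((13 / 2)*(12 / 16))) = 856 / 585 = 1.46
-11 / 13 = -0.85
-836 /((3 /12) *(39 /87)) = -96976 /13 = -7459.69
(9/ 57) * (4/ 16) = 3/ 76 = 0.04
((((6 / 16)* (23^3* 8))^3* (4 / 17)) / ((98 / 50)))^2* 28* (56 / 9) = 84088391584484835554985564480000 / 14161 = 5938026381222006606523944000.00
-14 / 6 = -7 / 3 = -2.33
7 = 7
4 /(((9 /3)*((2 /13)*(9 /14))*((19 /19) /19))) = 6916 /27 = 256.15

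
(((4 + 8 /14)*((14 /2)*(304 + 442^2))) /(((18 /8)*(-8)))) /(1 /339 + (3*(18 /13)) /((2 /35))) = -287436292 /60069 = -4785.10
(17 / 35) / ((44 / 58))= 493 / 770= 0.64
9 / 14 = 0.64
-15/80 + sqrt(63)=-3/16 + 3 * sqrt(7)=7.75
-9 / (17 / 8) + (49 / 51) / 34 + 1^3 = -5561 / 1734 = -3.21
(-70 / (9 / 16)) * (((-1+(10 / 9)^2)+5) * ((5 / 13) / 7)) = -339200 / 9477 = -35.79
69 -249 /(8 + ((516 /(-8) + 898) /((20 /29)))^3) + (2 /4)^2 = 10431801357113713 /150639731095476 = 69.25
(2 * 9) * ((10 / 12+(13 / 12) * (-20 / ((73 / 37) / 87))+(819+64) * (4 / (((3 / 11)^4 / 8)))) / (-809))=-60388341181 / 531513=-113615.93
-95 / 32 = -2.97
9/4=2.25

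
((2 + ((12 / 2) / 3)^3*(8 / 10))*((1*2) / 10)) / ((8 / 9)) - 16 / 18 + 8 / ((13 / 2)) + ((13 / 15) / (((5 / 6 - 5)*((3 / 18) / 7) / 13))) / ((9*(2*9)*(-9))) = 3648287 / 1579500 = 2.31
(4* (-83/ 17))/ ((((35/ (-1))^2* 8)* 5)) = -83/ 208250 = -0.00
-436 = -436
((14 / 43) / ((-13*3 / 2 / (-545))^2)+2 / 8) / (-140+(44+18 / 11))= -732589033 / 271553256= -2.70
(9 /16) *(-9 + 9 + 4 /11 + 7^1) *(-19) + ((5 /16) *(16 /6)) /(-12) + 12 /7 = -854375 /11088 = -77.05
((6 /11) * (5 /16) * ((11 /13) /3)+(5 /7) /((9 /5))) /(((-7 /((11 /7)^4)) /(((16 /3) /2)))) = -42678515 /41294799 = -1.03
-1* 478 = -478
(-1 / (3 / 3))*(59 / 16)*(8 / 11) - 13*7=-2061 / 22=-93.68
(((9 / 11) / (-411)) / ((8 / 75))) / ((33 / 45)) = -3375 / 132616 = -0.03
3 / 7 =0.43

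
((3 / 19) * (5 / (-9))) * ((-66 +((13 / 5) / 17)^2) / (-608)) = -476681 / 50077920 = -0.01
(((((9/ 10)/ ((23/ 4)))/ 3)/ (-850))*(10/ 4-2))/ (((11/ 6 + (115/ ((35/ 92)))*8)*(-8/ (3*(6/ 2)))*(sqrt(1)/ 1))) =567/ 39743195000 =0.00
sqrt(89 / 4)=4.72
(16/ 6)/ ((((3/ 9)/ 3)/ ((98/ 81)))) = 784/ 27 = 29.04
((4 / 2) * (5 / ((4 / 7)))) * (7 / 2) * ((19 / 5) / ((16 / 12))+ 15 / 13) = 51009 / 208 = 245.24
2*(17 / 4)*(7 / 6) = 119 / 12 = 9.92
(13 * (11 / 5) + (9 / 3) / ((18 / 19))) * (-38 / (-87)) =18107 / 1305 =13.88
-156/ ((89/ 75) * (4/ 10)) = -29250/ 89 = -328.65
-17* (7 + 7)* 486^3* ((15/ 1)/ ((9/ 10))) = -455338648800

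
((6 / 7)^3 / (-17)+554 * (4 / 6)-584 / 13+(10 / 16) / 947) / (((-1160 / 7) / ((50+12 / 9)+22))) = -6147324881863 / 42825143088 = -143.54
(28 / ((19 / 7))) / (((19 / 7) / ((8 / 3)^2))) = 87808 / 3249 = 27.03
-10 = -10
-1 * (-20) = 20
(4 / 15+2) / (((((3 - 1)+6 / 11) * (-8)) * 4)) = -187 / 6720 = -0.03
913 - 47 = 866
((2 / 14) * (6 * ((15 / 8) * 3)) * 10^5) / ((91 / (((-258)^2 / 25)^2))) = 23926136918400 / 637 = 37560654502.98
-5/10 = -1/2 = -0.50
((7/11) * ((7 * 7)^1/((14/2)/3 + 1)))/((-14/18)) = -1323/110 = -12.03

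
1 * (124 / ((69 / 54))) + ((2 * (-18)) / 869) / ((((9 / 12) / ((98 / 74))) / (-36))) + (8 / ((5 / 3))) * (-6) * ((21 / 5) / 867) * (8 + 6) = 522139986072 / 5343024775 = 97.72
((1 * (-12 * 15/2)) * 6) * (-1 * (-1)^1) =-540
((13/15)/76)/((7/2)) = 0.00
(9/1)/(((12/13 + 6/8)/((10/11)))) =1560/319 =4.89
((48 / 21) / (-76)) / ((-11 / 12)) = 48 / 1463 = 0.03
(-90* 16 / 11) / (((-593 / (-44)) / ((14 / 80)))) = -1008 / 593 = -1.70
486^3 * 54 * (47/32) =18208762983/2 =9104381491.50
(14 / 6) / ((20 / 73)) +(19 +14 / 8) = 439 / 15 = 29.27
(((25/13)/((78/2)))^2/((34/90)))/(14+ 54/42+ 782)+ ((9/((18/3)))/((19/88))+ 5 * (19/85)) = 415234656930/51485857943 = 8.07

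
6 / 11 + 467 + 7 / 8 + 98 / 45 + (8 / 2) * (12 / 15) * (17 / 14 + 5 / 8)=476.48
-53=-53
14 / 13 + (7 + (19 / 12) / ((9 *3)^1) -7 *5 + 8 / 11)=-1210987 / 46332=-26.14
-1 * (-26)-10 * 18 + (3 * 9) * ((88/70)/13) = -68882/455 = -151.39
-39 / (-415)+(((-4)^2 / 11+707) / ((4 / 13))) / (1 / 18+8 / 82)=15514050669 / 1031690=15037.51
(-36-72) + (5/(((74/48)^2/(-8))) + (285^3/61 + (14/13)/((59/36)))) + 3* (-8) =24297623010735/64051403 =379345.68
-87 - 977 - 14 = -1078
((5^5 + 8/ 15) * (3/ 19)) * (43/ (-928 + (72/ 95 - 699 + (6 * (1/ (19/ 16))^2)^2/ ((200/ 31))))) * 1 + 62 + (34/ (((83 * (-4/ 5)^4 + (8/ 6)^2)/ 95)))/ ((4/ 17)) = 920988191131498589/ 2128710642081632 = 432.65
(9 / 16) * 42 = 189 / 8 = 23.62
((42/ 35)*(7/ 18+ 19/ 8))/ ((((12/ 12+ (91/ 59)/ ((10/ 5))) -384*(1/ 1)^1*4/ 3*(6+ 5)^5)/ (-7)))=82187/ 291901710210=0.00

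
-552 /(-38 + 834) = -138 /199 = -0.69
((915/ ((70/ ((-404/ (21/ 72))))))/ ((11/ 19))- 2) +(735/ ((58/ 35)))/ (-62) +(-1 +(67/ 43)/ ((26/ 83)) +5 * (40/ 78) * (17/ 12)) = -304973980462735/ 9751305564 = -31275.19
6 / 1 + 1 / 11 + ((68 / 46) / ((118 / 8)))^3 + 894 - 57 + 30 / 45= 69577959192340 / 82461927669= 843.76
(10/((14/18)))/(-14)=-45/49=-0.92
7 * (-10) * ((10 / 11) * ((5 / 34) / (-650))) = 35 / 2431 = 0.01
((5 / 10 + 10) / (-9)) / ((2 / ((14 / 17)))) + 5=461 / 102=4.52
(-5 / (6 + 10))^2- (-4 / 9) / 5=2149 / 11520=0.19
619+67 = 686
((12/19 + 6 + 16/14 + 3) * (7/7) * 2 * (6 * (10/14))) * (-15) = -1289700/931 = -1385.28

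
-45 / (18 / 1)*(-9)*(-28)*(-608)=383040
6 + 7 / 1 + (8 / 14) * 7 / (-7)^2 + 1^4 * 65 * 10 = 32491 / 49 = 663.08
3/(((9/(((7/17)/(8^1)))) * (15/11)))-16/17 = -5683/6120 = -0.93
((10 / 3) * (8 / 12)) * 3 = 20 / 3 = 6.67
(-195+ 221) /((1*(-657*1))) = -26 /657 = -0.04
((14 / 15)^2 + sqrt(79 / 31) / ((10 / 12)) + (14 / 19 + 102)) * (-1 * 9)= -442924 / 475 - 54 * sqrt(2449) / 155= -949.71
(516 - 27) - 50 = 439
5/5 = 1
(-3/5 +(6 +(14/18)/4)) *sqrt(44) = 1007 *sqrt(11)/90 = 37.11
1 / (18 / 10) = 5 / 9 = 0.56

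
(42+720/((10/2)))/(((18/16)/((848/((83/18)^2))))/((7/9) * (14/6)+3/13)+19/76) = 116901888/165793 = 705.11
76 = 76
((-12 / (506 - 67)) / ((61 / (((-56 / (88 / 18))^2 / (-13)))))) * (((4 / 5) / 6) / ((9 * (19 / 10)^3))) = 2822400 / 288924174253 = 0.00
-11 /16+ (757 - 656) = 1605 /16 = 100.31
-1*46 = -46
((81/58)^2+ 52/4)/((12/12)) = 50293/3364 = 14.95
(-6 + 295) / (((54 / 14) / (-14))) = -28322 / 27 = -1048.96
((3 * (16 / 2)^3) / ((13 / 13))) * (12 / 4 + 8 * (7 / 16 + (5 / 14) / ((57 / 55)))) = 14218.59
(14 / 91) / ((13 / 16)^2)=512 / 2197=0.23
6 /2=3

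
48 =48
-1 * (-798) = 798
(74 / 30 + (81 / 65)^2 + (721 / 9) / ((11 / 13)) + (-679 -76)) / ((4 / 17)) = -1166690518 / 418275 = -2789.29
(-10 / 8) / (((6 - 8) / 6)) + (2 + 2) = 31 / 4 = 7.75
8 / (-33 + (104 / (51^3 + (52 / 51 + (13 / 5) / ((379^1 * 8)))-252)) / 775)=-126934335780520 / 523604119012917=-0.24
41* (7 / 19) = 287 / 19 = 15.11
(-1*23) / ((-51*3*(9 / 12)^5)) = 23552 / 37179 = 0.63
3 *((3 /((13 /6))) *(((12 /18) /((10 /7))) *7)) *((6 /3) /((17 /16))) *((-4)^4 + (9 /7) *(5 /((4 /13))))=7815024 /1105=7072.42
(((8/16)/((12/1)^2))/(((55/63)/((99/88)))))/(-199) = -63/2801920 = -0.00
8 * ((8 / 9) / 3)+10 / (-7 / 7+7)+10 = 379 / 27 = 14.04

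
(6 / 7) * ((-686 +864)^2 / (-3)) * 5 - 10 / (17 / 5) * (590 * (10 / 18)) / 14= -48550270 / 1071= -45331.72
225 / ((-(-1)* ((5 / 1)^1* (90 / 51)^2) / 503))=145367 / 20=7268.35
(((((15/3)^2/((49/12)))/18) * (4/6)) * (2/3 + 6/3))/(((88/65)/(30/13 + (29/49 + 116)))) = 53.11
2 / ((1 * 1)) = 2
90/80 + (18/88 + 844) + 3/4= 74455/88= 846.08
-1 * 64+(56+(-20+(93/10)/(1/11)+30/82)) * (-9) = -537917/410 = -1311.99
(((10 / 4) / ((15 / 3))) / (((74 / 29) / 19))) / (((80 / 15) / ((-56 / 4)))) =-11571 / 1184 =-9.77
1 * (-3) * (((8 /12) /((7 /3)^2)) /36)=-1 /98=-0.01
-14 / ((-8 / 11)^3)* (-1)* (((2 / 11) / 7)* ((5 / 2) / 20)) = -121 / 1024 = -0.12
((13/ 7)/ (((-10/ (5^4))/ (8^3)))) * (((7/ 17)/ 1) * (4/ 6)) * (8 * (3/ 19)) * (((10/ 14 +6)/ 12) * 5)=-391040000/ 6783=-57650.01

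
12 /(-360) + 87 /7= 2603 /210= 12.40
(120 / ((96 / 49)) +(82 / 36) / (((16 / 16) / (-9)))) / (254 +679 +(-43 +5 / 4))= 163 / 3565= 0.05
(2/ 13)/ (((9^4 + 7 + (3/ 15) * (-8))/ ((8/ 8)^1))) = 5/ 213408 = 0.00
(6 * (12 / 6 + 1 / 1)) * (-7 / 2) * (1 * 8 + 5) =-819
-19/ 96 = -0.20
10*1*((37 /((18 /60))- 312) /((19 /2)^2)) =-22640 /1083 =-20.90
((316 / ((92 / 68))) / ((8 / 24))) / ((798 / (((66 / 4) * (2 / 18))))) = 14773 / 9177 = 1.61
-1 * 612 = -612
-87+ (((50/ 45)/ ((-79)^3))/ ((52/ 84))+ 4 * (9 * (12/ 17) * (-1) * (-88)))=702552470587/ 326884857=2149.24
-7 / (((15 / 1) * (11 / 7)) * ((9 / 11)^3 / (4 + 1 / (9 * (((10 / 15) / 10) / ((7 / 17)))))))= -1417031 / 557685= -2.54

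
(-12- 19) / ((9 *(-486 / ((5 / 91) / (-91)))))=-155 / 36221094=-0.00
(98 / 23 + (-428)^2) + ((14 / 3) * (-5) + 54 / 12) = 25277381 / 138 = 183169.43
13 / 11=1.18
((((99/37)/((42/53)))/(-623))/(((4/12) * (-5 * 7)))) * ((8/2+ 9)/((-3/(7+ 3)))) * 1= -22737/1129499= -0.02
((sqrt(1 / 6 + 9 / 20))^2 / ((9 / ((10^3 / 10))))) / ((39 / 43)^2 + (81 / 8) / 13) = 35574760 / 8314731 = 4.28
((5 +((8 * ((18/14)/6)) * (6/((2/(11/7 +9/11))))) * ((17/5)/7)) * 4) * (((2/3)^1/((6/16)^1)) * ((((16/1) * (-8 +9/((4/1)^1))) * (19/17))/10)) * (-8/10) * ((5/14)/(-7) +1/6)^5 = 3867023732552192/291357365420149875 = 0.01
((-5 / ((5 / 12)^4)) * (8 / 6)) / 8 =-27.65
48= 48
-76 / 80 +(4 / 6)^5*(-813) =-174979 / 1620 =-108.01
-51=-51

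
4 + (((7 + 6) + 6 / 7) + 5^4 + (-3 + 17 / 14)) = 8975 / 14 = 641.07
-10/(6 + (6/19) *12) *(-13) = 1235/93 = 13.28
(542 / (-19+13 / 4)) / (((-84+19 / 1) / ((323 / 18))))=350132 / 36855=9.50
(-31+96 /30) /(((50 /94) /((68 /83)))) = -444244 /10375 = -42.82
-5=-5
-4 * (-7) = 28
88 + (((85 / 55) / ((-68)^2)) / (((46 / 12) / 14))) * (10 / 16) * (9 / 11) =133228721 / 1513952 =88.00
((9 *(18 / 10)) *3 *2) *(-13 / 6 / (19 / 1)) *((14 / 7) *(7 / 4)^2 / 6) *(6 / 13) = -3969 / 760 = -5.22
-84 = -84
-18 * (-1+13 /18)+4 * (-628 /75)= -2137 /75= -28.49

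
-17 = -17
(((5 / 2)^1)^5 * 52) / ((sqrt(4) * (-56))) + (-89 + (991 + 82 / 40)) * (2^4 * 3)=194203787 / 4480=43349.06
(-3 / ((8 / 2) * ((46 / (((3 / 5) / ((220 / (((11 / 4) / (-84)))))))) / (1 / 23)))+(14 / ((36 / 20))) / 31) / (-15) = -0.02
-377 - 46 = -423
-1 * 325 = -325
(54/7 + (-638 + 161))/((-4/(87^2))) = 24864165/28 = 888005.89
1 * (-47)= -47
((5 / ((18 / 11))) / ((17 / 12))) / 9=0.24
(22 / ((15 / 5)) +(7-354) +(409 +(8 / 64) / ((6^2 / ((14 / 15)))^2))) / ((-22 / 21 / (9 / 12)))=-283046743 / 5702400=-49.64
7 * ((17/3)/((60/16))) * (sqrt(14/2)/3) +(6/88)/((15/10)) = 1/22 +476 * sqrt(7)/135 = 9.37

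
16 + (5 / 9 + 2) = 167 / 9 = 18.56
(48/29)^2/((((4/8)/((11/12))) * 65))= 4224/54665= 0.08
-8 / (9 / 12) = -10.67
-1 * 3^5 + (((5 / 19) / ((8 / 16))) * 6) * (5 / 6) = -4567 / 19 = -240.37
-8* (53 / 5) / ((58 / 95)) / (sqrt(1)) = -4028 / 29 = -138.90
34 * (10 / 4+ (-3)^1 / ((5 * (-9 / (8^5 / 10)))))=563431 / 75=7512.41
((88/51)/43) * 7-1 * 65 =-141929/2193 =-64.72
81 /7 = 11.57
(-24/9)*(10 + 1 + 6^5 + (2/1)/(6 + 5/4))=-602216/29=-20766.07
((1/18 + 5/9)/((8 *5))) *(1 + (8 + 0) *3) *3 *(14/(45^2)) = 77/9720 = 0.01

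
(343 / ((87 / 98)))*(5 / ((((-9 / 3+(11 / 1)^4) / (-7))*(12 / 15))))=-2941225 / 2547012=-1.15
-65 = -65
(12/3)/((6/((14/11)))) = 28/33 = 0.85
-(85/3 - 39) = 32/3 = 10.67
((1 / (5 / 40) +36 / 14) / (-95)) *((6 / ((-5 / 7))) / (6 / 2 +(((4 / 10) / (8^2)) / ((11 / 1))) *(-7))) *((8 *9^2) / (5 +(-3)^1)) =101.09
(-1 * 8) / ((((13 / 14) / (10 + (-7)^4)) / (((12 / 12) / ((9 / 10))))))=-2700320 / 117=-23079.66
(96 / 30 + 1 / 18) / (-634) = -293 / 57060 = -0.01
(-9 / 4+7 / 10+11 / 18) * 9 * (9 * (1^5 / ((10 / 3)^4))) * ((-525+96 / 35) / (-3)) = -750663693 / 7000000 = -107.24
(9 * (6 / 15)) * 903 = 16254 / 5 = 3250.80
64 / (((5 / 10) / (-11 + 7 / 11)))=-14592 / 11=-1326.55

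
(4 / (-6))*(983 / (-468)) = 983 / 702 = 1.40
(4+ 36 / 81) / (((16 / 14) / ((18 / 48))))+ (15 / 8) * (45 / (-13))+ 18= 2023 / 156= 12.97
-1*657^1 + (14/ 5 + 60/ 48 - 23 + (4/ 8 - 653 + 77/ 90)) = -238967/ 180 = -1327.59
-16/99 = -0.16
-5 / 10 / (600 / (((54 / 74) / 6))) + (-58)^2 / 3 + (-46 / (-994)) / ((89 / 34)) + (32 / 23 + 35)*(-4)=88153922950969 / 90341479200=975.79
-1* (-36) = 36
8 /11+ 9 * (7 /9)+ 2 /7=617 /77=8.01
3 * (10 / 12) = 5 / 2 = 2.50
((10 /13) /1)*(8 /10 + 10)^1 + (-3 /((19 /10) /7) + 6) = 804 /247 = 3.26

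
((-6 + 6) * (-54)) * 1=0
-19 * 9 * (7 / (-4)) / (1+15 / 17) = 20349 / 128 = 158.98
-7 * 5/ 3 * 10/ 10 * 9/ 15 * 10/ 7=-10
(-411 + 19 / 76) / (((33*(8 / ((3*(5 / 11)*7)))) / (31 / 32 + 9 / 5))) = -41.12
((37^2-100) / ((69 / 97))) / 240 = 13677 / 1840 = 7.43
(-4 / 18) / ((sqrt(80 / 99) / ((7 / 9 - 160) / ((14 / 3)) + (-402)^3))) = 2728523369 * sqrt(55) / 1260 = 16059738.79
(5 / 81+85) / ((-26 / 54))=-530 / 3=-176.67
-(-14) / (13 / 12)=168 / 13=12.92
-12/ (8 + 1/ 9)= -108/ 73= -1.48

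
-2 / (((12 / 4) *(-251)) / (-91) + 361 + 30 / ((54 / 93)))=-546 / 114917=-0.00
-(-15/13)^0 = -1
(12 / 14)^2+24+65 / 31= 40757 / 1519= 26.83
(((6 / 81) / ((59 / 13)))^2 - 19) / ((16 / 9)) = -10.69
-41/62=-0.66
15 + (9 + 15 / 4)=111 / 4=27.75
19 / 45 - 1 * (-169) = 7624 / 45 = 169.42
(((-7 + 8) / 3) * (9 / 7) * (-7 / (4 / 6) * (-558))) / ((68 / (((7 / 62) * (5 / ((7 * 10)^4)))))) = 81 / 93296000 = 0.00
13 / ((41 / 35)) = 11.10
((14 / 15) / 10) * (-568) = -3976 / 75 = -53.01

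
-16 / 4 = -4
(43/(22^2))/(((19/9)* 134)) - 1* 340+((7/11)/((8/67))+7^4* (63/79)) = 76908097059/48674428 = 1580.05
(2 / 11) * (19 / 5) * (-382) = -14516 / 55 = -263.93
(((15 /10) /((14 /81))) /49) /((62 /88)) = 2673 /10633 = 0.25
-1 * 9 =-9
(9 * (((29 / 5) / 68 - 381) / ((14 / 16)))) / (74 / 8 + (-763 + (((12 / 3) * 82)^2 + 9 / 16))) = -37299168 / 1017029335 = -0.04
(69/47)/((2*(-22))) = -69/2068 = -0.03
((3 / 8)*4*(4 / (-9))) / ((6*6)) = -1 / 54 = -0.02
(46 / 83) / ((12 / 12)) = 46 / 83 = 0.55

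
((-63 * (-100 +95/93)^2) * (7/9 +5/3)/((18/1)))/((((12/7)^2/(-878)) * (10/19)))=533313414568165/11209104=47578594.56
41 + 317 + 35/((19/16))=7362/19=387.47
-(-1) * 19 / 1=19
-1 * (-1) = 1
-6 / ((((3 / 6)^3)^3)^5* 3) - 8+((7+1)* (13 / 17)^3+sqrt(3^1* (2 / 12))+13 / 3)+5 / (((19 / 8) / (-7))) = -19706133488261356129 / 280041+sqrt(2) / 2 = -70368744177678.12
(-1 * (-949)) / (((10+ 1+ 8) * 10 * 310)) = 949 / 58900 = 0.02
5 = 5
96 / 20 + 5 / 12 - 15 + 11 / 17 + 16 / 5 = -1211 / 204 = -5.94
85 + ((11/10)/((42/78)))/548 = 3260743/38360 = 85.00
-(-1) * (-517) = -517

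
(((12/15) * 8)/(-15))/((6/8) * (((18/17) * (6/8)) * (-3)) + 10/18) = 13056/37675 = 0.35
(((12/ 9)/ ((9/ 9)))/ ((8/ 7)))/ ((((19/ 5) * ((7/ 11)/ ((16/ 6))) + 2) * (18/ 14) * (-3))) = -10780/ 103599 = -0.10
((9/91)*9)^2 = 6561/8281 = 0.79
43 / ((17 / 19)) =817 / 17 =48.06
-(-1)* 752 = 752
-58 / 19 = -3.05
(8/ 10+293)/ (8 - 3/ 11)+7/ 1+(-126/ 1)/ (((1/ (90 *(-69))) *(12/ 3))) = 83155509/ 425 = 195660.02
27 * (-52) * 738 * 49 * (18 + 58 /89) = -946973075.06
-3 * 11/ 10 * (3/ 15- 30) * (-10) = -4917/ 5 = -983.40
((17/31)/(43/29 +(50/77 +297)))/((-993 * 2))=-0.00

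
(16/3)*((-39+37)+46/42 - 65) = -22144/63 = -351.49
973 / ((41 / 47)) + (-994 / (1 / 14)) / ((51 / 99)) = -18050921 / 697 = -25898.02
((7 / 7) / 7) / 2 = 1 / 14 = 0.07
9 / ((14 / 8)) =36 / 7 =5.14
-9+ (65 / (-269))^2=-647024 / 72361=-8.94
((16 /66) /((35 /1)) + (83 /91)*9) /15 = 123359 /225225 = 0.55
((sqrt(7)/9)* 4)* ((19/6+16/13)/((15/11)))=3.79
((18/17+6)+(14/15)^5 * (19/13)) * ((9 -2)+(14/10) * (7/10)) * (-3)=-90329753108/466171875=-193.77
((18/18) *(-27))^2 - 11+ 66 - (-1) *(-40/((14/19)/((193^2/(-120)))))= 740659/42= 17634.74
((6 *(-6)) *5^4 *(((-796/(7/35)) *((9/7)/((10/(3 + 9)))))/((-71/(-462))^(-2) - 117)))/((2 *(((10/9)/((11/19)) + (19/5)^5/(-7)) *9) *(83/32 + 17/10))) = 165521235000000000/769207813096081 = 215.18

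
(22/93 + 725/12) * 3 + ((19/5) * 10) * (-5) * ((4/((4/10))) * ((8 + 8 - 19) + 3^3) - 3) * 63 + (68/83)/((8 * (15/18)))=-145976989431/51460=-2836707.92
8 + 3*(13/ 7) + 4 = 123/ 7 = 17.57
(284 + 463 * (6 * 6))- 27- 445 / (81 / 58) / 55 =15075013 / 891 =16919.21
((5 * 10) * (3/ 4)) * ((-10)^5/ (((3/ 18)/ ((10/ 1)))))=-225000000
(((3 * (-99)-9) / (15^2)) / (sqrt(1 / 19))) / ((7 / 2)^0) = -34 * sqrt(19) / 25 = -5.93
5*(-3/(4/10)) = -75/2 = -37.50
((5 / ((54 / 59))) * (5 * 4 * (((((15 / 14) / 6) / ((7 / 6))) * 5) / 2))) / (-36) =-36875 / 31752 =-1.16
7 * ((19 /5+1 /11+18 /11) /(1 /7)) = 14896 /55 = 270.84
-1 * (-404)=404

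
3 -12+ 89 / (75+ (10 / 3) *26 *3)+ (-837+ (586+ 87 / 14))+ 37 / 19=-22417641 / 89110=-251.57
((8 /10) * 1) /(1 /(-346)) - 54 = -330.80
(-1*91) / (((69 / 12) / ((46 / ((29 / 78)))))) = -56784 / 29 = -1958.07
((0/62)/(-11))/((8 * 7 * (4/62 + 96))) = 0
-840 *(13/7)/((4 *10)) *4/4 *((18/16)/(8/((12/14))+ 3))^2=-28431/87616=-0.32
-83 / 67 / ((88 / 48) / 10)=-4980 / 737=-6.76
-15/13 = -1.15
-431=-431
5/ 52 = 0.10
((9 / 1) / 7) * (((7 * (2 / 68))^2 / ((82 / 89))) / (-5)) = -5607 / 473960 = -0.01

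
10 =10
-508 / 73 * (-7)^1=3556 / 73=48.71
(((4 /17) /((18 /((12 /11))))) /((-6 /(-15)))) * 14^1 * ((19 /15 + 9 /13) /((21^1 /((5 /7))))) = 15280 /459459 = 0.03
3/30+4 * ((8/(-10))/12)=-1/6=-0.17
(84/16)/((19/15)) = 315/76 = 4.14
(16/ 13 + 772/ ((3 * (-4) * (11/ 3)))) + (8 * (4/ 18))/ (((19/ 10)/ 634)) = 14106977/ 24453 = 576.90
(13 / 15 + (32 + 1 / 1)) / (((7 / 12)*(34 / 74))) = 75184 / 595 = 126.36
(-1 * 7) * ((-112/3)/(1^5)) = 784/3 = 261.33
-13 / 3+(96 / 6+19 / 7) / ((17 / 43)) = 15352 / 357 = 43.00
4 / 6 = 2 / 3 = 0.67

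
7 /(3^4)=7 /81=0.09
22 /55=2 /5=0.40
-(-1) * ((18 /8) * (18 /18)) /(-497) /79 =-9 /157052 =-0.00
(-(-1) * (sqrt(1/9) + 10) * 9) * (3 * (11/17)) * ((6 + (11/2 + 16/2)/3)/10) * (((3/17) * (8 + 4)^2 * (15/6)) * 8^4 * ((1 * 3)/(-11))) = -3887751168/289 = -13452426.19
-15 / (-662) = 15 / 662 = 0.02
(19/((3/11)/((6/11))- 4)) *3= -114/7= -16.29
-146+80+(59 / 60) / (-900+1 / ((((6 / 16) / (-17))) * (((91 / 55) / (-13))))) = -15074813 / 228400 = -66.00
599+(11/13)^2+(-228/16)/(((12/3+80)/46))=5601859/9464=591.91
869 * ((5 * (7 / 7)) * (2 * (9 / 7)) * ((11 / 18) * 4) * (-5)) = -955900 / 7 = -136557.14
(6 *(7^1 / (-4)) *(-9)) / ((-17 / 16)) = -1512 / 17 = -88.94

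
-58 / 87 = -2 / 3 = -0.67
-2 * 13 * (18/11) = -468/11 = -42.55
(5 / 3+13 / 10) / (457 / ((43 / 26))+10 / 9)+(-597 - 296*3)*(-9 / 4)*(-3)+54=-9969.74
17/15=1.13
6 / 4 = 3 / 2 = 1.50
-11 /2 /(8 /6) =-33 /8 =-4.12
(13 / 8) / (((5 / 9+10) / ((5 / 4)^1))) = 117 / 608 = 0.19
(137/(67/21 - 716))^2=8277129/224070961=0.04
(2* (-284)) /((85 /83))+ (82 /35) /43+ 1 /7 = -2837059 /5117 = -554.44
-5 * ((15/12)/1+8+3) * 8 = -490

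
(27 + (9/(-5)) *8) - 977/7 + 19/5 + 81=-1476/35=-42.17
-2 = -2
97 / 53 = 1.83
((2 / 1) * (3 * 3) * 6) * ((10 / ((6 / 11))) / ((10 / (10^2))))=19800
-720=-720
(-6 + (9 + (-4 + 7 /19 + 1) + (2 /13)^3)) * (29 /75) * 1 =150133 /1043575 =0.14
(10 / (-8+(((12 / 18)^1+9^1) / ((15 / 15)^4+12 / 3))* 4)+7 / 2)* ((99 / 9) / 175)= -374 / 175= -2.14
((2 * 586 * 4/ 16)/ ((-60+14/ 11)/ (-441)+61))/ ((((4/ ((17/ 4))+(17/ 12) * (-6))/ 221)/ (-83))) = 886437618066/ 76215149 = 11630.73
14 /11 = 1.27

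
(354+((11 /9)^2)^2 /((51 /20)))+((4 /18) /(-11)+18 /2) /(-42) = 2610818597 /7361442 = 354.66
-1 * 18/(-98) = 9/49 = 0.18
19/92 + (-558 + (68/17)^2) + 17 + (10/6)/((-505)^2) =-7387717123/14077380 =-524.79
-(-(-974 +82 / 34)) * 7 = -115619 / 17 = -6801.12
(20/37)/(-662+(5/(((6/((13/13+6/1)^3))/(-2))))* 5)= -60/390757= -0.00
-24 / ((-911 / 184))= 4416 / 911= 4.85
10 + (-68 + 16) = -42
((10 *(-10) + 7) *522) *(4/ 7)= -194184/ 7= -27740.57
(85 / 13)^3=614125 / 2197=279.53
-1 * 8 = -8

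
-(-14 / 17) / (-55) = -14 / 935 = -0.01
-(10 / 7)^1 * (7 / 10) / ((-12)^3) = 1 / 1728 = 0.00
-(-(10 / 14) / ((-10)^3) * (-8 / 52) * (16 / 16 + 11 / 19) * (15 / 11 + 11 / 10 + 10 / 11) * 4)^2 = -25281 / 4613805625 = -0.00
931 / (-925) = -931 / 925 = -1.01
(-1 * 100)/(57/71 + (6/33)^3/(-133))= -1256863300/10089743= -124.57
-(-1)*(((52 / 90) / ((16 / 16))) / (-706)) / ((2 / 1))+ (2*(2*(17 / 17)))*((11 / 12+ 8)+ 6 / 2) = 1514357 / 31770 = 47.67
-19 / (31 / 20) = -380 / 31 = -12.26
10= 10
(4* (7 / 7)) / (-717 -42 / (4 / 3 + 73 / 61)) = -1852 / 339657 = -0.01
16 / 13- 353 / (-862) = 18381 / 11206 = 1.64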